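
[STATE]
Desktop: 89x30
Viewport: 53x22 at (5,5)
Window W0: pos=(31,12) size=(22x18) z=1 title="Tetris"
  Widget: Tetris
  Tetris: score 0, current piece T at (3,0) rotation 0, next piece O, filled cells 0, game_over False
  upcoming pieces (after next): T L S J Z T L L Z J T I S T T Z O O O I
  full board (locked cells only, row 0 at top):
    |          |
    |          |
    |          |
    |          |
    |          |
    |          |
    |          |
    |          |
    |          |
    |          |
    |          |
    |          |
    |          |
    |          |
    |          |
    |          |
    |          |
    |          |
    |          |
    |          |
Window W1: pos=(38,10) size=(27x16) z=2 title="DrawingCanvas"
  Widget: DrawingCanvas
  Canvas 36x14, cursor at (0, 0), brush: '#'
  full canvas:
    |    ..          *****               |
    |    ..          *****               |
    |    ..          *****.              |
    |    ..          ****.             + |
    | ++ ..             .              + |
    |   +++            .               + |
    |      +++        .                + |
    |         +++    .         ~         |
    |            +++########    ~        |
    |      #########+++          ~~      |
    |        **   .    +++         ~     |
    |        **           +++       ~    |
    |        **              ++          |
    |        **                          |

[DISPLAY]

                                                     
                                                     
                                                     
                                                     
                                                     
                                 ┏━━━━━━━━━━━━━━━━━━━
                                 ┃ DrawingCanvas     
                          ┏━━━━━━┠───────────────────
                          ┃ Tetri┃+   ..          ***
                          ┠──────┃    ..          ***
                          ┃      ┃    ..          ***
                          ┃      ┃    ..          ***
                          ┃      ┃ ++ ..             
                          ┃      ┃   +++            .
                          ┃      ┃      +++        . 
                          ┃      ┃         +++    .  
                          ┃      ┃            +++####
                          ┃      ┃      #########+++ 
                          ┃      ┃        **   .    +
                          ┃      ┃        **         
                          ┃      ┗━━━━━━━━━━━━━━━━━━━
                          ┃          │         ┃     


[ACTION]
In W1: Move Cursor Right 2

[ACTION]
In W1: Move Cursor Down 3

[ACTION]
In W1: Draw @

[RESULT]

                                                     
                                                     
                                                     
                                                     
                                                     
                                 ┏━━━━━━━━━━━━━━━━━━━
                                 ┃ DrawingCanvas     
                          ┏━━━━━━┠───────────────────
                          ┃ Tetri┃    ..          ***
                          ┠──────┃    ..          ***
                          ┃      ┃    ..          ***
                          ┃      ┃  @ ..          ***
                          ┃      ┃ ++ ..             
                          ┃      ┃   +++            .
                          ┃      ┃      +++        . 
                          ┃      ┃         +++    .  
                          ┃      ┃            +++####
                          ┃      ┃      #########+++ 
                          ┃      ┃        **   .    +
                          ┃      ┃        **         
                          ┃      ┗━━━━━━━━━━━━━━━━━━━
                          ┃          │         ┃     


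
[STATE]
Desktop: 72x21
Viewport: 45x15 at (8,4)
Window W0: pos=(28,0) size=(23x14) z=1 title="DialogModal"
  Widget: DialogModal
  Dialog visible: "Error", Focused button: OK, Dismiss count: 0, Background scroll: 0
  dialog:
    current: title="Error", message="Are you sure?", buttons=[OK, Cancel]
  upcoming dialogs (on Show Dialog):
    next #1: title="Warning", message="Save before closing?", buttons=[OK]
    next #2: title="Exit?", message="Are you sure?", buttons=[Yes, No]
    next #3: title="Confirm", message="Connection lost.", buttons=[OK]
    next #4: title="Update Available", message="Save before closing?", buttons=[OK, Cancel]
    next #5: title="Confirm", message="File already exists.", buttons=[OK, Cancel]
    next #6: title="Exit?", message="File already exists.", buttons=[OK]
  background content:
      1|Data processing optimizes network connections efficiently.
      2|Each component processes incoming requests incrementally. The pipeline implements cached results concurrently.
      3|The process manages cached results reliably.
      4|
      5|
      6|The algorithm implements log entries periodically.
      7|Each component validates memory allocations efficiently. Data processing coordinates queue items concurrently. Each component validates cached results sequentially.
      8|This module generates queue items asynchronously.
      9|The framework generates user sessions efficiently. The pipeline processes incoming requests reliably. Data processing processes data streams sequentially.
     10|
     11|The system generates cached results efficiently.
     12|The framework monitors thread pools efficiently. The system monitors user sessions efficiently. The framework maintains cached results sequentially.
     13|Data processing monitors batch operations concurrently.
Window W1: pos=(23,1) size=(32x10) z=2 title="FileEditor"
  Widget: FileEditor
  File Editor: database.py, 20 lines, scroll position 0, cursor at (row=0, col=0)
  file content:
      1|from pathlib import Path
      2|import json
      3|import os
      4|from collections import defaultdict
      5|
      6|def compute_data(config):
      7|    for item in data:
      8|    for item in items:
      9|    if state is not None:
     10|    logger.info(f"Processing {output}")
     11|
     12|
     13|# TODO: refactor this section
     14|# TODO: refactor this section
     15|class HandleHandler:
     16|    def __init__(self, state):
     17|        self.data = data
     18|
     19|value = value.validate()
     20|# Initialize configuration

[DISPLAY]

               ┃█rom pathlib import Path     
               ┃import json                  
               ┃import os                    
               ┃from collections import defau
               ┃                             
               ┃def compute_data(config):    
               ┗━━━━━━━━━━━━━━━━━━━━━━━━━━━━━
                    ┃The framework generat┃  
                    ┃                     ┃  
                    ┗━━━━━━━━━━━━━━━━━━━━━┛  
                                             
                                             
                                             
                                             
                                             


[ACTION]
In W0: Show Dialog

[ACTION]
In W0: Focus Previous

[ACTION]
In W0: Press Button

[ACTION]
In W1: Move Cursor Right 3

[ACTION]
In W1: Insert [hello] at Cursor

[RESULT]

               ┃frohello█ pathlib import Path
               ┃import json                  
               ┃import os                    
               ┃from collections import defau
               ┃                             
               ┃def compute_data(config):    
               ┗━━━━━━━━━━━━━━━━━━━━━━━━━━━━━
                    ┃The framework generat┃  
                    ┃                     ┃  
                    ┗━━━━━━━━━━━━━━━━━━━━━┛  
                                             
                                             
                                             
                                             
                                             


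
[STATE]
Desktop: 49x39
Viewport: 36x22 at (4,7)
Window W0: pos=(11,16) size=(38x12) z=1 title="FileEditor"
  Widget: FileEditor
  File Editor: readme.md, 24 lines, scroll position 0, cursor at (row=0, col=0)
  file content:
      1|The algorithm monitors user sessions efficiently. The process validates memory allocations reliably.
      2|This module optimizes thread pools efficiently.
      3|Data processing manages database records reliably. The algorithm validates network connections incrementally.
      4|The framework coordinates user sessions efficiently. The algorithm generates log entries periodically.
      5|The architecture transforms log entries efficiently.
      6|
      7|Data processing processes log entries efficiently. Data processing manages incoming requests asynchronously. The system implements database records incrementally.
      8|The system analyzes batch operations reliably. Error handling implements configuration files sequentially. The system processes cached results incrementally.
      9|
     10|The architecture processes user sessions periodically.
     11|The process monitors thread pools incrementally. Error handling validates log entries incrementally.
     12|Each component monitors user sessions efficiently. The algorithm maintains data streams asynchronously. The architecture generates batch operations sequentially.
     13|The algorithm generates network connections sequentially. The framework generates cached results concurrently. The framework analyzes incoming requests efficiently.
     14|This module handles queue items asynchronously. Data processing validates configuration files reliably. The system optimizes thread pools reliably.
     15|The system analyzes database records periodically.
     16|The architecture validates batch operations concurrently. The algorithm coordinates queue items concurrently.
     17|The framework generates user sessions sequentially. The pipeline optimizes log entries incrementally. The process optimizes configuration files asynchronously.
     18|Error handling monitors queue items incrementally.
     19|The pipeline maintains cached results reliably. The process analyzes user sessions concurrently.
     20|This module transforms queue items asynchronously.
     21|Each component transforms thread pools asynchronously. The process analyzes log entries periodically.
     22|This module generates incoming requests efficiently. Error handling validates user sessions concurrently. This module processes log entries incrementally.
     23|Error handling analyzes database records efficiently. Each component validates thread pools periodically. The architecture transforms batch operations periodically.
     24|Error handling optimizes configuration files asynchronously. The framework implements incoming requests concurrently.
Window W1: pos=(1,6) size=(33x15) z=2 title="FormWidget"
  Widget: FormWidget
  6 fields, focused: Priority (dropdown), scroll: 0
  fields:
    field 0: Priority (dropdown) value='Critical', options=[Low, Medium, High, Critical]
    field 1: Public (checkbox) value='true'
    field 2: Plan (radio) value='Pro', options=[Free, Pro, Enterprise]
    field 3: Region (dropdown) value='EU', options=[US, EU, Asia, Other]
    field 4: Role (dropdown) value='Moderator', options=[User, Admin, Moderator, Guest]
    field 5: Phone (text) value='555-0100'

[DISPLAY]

ormWidget                    ┃      
─────────────────────────────┨      
Priority:   [Critical      ▼]┃      
Public:     [x]              ┃      
Plan:       ( ) Free  (●) Pro┃      
Region:     [EU            ▼]┃      
Role:       [Moderator     ▼]┃      
Phone:      [555-0100       ]┃      
                             ┃      
                             ┃━━━━━━
                             ┃      
                             ┃──────
                             ┃ user 
━━━━━━━━━━━━━━━━━━━━━━━━━━━━━┛thread
       ┃Data processing manages data
       ┃The framework coordinates us
       ┃The architecture transforms 
       ┃                            
       ┃Data processing processes lo
       ┃The system analyzes batch op
       ┗━━━━━━━━━━━━━━━━━━━━━━━━━━━━
                                    


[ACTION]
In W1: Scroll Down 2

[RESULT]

ormWidget                    ┃      
─────────────────────────────┨      
Plan:       ( ) Free  (●) Pro┃      
Region:     [EU            ▼]┃      
Role:       [Moderator     ▼]┃      
Phone:      [555-0100       ]┃      
                             ┃      
                             ┃      
                             ┃      
                             ┃━━━━━━
                             ┃      
                             ┃──────
                             ┃ user 
━━━━━━━━━━━━━━━━━━━━━━━━━━━━━┛thread
       ┃Data processing manages data
       ┃The framework coordinates us
       ┃The architecture transforms 
       ┃                            
       ┃Data processing processes lo
       ┃The system analyzes batch op
       ┗━━━━━━━━━━━━━━━━━━━━━━━━━━━━
                                    


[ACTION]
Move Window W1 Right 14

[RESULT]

           ┃ FormWidget             
           ┠────────────────────────
           ┃  Plan:       ( ) Free  
           ┃  Region:     [EU       
           ┃  Role:       [Moderator
           ┃  Phone:      [555-0100 
           ┃                        
           ┃                        
           ┃                        
       ┏━━━┃                        
       ┃ Fi┃                        
       ┠───┃                        
       ┃█he┃                        
       ┃Thi┗━━━━━━━━━━━━━━━━━━━━━━━━
       ┃Data processing manages data
       ┃The framework coordinates us
       ┃The architecture transforms 
       ┃                            
       ┃Data processing processes lo
       ┃The system analyzes batch op
       ┗━━━━━━━━━━━━━━━━━━━━━━━━━━━━
                                    


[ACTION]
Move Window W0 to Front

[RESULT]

           ┃ FormWidget             
           ┠────────────────────────
           ┃  Plan:       ( ) Free  
           ┃  Region:     [EU       
           ┃  Role:       [Moderator
           ┃  Phone:      [555-0100 
           ┃                        
           ┃                        
           ┃                        
       ┏━━━━━━━━━━━━━━━━━━━━━━━━━━━━
       ┃ FileEditor                 
       ┠────────────────────────────
       ┃█he algorithm monitors user 
       ┃This module optimizes thread
       ┃Data processing manages data
       ┃The framework coordinates us
       ┃The architecture transforms 
       ┃                            
       ┃Data processing processes lo
       ┃The system analyzes batch op
       ┗━━━━━━━━━━━━━━━━━━━━━━━━━━━━
                                    


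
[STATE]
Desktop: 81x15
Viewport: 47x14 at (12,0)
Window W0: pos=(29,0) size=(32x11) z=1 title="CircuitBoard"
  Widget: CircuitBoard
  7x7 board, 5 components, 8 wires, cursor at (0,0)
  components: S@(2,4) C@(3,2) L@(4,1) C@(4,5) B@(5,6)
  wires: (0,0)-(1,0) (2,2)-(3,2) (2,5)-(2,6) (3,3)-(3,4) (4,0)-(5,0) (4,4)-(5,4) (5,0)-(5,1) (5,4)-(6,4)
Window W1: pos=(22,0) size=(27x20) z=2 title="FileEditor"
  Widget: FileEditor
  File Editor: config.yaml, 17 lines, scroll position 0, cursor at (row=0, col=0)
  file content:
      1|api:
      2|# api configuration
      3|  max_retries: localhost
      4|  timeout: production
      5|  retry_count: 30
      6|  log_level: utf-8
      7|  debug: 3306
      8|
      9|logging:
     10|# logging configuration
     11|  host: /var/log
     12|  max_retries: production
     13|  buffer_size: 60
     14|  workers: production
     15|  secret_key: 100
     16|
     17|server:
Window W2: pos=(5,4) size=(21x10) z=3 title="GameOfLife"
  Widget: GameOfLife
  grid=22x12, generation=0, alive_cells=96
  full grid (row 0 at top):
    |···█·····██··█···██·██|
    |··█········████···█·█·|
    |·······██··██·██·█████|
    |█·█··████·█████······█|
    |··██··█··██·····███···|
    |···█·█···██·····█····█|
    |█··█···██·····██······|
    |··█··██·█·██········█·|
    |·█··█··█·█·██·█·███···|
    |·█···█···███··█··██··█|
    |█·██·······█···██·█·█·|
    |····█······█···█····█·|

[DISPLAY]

          ┏━━━━━━━━━━━━━━━━━━━━━━━━━┓━━━━━━━━━━
          ┃ FileEditor              ┃          
          ┠─────────────────────────┨──────────
          ┃█pi:                    ▲┃          
━━━━━━━━━━━━━┓pi configuration     █┃          
fLife        ┃ax_retries: localhost░┃          
─────────────┨imeout: production   ░┃          
             ┃etry_count: 30       ░┃          
██·█████·····┃og_level: utf-8      ░┃ S   · ─ ·
··██·····███·┃ebug: 3306           ░┃          
··██·····█···┃                     ░┃━━━━━━━━━━
██·····██····┃ging:                ░┃          
·█·██········┃ogging configuration ░┃          
━━━━━━━━━━━━━┛ost: /var/log        ░┃          


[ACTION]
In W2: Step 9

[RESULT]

          ┏━━━━━━━━━━━━━━━━━━━━━━━━━┓━━━━━━━━━━
          ┃ FileEditor              ┃          
          ┠─────────────────────────┨──────────
          ┃█pi:                    ▲┃          
━━━━━━━━━━━━━┓pi configuration     █┃          
fLife        ┃ax_retries: localhost░┃          
─────────────┨imeout: production   ░┃          
             ┃etry_count: 30       ░┃          
·············┃og_level: utf-8      ░┃ S   · ─ ·
·█·····█·····┃ebug: 3306           ░┃          
·█████··█····┃                     ░┃━━━━━━━━━━
··██····███··┃ging:                ░┃          
····███████··┃ogging configuration ░┃          
━━━━━━━━━━━━━┛ost: /var/log        ░┃          


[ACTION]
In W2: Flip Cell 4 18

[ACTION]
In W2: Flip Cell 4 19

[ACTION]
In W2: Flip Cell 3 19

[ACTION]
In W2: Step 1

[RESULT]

          ┏━━━━━━━━━━━━━━━━━━━━━━━━━┓━━━━━━━━━━
          ┃ FileEditor              ┃          
          ┠─────────────────────────┨──────────
          ┃█pi:                    ▲┃          
━━━━━━━━━━━━━┓pi configuration     █┃          
fLife        ┃ax_retries: localhost░┃          
─────────────┨imeout: production   ░┃          
0            ┃etry_count: 30       ░┃          
··········█··┃og_level: utf-8      ░┃ S   · ─ ·
██·██······██┃ebug: 3306           ░┃          
·█··█··██·██·┃                     ░┃━━━━━━━━━━
██········█··┃ging:                ░┃          
█·····██·····┃ogging configuration ░┃          
━━━━━━━━━━━━━┛ost: /var/log        ░┃          


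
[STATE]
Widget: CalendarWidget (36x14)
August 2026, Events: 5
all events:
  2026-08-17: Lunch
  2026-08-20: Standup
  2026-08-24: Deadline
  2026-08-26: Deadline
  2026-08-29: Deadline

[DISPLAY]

            August 2026             
Mo Tu We Th Fr Sa Su                
                1  2                
 3  4  5  6  7  8  9                
10 11 12 13 14 15 16                
17* 18 19 20* 21 22 23              
24* 25 26* 27 28 29* 30             
31                                  
                                    
                                    
                                    
                                    
                                    
                                    


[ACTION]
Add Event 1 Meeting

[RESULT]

            August 2026             
Mo Tu We Th Fr Sa Su                
                1*  2               
 3  4  5  6  7  8  9                
10 11 12 13 14 15 16                
17* 18 19 20* 21 22 23              
24* 25 26* 27 28 29* 30             
31                                  
                                    
                                    
                                    
                                    
                                    
                                    


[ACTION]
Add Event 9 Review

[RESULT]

            August 2026             
Mo Tu We Th Fr Sa Su                
                1*  2               
 3  4  5  6  7  8  9*               
10 11 12 13 14 15 16                
17* 18 19 20* 21 22 23              
24* 25 26* 27 28 29* 30             
31                                  
                                    
                                    
                                    
                                    
                                    
                                    


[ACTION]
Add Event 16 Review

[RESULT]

            August 2026             
Mo Tu We Th Fr Sa Su                
                1*  2               
 3  4  5  6  7  8  9*               
10 11 12 13 14 15 16*               
17* 18 19 20* 21 22 23              
24* 25 26* 27 28 29* 30             
31                                  
                                    
                                    
                                    
                                    
                                    
                                    


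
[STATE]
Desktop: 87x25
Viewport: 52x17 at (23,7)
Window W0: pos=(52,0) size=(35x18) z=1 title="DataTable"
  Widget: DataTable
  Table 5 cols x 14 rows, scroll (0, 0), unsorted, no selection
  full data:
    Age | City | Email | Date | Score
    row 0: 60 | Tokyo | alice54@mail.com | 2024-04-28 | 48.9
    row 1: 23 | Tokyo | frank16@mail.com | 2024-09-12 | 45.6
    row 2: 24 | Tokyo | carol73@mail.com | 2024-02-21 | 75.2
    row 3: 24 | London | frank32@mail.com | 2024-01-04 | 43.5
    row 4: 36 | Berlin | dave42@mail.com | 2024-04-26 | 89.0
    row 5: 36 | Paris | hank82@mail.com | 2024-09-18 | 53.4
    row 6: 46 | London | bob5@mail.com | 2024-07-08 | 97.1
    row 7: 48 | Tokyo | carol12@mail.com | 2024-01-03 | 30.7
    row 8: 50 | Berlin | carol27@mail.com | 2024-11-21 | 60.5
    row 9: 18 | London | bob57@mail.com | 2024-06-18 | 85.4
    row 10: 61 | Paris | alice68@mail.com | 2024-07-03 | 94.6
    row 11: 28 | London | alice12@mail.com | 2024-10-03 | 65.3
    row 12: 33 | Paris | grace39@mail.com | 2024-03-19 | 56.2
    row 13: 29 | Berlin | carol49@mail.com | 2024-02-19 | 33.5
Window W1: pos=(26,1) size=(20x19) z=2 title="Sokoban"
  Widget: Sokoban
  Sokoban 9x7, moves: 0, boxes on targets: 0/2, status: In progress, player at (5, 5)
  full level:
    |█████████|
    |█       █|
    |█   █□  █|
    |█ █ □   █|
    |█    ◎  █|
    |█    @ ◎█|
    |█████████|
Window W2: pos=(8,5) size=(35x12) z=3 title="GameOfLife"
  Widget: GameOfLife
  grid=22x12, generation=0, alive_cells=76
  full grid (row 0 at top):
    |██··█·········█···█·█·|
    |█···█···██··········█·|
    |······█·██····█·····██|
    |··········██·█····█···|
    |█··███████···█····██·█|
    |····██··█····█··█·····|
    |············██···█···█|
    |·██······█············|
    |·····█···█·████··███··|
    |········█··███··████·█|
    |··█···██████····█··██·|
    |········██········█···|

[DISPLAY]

───────────────────┨  ┃      ┃24 │Tokyo │carol73@mai
                   ┃  ┃      ┃24 │London│frank32@mai
█·····██           ┃  ┃      ┃36 │Berlin│dave42@mail
····█···           ┃  ┃      ┃36 │Paris │hank82@mail
····██·█           ┃  ┃      ┃46 │London│bob5@mail.c
··█·····           ┃  ┃      ┃48 │Tokyo │carol12@mai
···█···█           ┃  ┃      ┃50 │Berlin│carol27@mai
········           ┃  ┃      ┃18 │London│bob57@mail.
█··███··           ┃  ┃      ┃61 │Paris │alice68@mai
━━━━━━━━━━━━━━━━━━━┛  ┃      ┃28 │London│alice12@mai
   ┃                  ┃      ┗━━━━━━━━━━━━━━━━━━━━━━
   ┃                  ┃                             
   ┗━━━━━━━━━━━━━━━━━━┛                             
                                                    
                                                    
                                                    
                                                    


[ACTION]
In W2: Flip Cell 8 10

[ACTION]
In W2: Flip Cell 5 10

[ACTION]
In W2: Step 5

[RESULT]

───────────────────┨  ┃      ┃24 │Tokyo │carol73@mai
                   ┃  ┃      ┃24 │London│frank32@mai
········           ┃  ┃      ┃36 │Berlin│dave42@mail
█·······           ┃  ┃      ┃36 │Paris │hank82@mail
███·····           ┃  ┃      ┃46 │London│bob5@mail.c
·██·····           ┃  ┃      ┃48 │Tokyo │carol12@mai
██··██··           ┃  ┃      ┃50 │Berlin│carol27@mai
███··██·           ┃  ┃      ┃18 │London│bob57@mail.
···█·█··           ┃  ┃      ┃61 │Paris │alice68@mai
━━━━━━━━━━━━━━━━━━━┛  ┃      ┃28 │London│alice12@mai
   ┃                  ┃      ┗━━━━━━━━━━━━━━━━━━━━━━
   ┃                  ┃                             
   ┗━━━━━━━━━━━━━━━━━━┛                             
                                                    
                                                    
                                                    
                                                    


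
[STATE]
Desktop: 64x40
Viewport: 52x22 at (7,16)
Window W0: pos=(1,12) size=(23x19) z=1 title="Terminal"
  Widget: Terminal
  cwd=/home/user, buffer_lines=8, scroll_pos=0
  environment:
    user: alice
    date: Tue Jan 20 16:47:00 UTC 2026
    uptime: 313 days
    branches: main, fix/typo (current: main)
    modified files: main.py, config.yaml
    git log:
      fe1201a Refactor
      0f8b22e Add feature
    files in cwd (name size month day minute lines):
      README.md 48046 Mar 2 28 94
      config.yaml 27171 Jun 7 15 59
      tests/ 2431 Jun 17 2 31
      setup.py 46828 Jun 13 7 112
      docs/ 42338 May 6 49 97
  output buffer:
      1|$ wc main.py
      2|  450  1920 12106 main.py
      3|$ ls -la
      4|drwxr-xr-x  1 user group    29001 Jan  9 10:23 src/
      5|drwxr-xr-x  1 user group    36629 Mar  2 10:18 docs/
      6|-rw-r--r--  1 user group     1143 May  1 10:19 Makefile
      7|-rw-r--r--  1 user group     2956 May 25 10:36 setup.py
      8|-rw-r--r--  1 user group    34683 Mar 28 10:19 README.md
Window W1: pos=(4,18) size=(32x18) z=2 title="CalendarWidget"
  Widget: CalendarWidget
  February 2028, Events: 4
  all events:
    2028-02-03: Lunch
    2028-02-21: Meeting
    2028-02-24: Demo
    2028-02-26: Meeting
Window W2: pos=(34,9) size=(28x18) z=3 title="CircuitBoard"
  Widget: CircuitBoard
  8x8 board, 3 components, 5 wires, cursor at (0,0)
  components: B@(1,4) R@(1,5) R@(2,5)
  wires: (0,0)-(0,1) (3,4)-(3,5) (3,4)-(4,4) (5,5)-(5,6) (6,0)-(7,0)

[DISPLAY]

  1920 12106 mai┃          ┃                        
-la             ┃          ┃2                       
━━━━━━━━━━━━━━━━━━━━━━━━━━━┃                        
alendarWidget              ┃3                   · ─ 
───────────────────────────┃                    │   
      February 2028        ┃4                   ·   
 Tu We Th Fr Sa Su         ┃                        
  1  2  3*  4  5  6        ┃5                       
  8  9 10 11 12 13         ┃                        
 15 16 17 18 19 20         ┃6   ·                   
* 22 23 24* 25 26* 27      ┗━━━━━━━━━━━━━━━━━━━━━━━━
 29                         ┃                       
                            ┃                       
                            ┃                       
                            ┃                       
                            ┃                       
                            ┃                       
                            ┃                       
                            ┃                       
━━━━━━━━━━━━━━━━━━━━━━━━━━━━┛                       
                                                    
                                                    


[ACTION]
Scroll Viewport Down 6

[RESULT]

━━━━━━━━━━━━━━━━━━━━━━━━━━━┃                        
alendarWidget              ┃3                   · ─ 
───────────────────────────┃                    │   
      February 2028        ┃4                   ·   
 Tu We Th Fr Sa Su         ┃                        
  1  2  3*  4  5  6        ┃5                       
  8  9 10 11 12 13         ┃                        
 15 16 17 18 19 20         ┃6   ·                   
* 22 23 24* 25 26* 27      ┗━━━━━━━━━━━━━━━━━━━━━━━━
 29                         ┃                       
                            ┃                       
                            ┃                       
                            ┃                       
                            ┃                       
                            ┃                       
                            ┃                       
                            ┃                       
━━━━━━━━━━━━━━━━━━━━━━━━━━━━┛                       
                                                    
                                                    
                                                    
                                                    


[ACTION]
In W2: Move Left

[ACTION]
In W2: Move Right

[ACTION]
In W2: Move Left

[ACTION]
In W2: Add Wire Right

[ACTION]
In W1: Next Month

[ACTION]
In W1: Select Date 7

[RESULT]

━━━━━━━━━━━━━━━━━━━━━━━━━━━┃                        
alendarWidget              ┃3                   · ─ 
───────────────────────────┃                    │   
        March 2028         ┃4                   ·   
 Tu We Th Fr Sa Su         ┃                        
     1  2  3  4  5         ┃5                       
 [ 7]  8  9 10 11 12       ┃                        
 14 15 16 17 18 19         ┃6   ·                   
 21 22 23 24 25 26         ┗━━━━━━━━━━━━━━━━━━━━━━━━
 28 29 30 31                ┃                       
                            ┃                       
                            ┃                       
                            ┃                       
                            ┃                       
                            ┃                       
                            ┃                       
                            ┃                       
━━━━━━━━━━━━━━━━━━━━━━━━━━━━┛                       
                                                    
                                                    
                                                    
                                                    


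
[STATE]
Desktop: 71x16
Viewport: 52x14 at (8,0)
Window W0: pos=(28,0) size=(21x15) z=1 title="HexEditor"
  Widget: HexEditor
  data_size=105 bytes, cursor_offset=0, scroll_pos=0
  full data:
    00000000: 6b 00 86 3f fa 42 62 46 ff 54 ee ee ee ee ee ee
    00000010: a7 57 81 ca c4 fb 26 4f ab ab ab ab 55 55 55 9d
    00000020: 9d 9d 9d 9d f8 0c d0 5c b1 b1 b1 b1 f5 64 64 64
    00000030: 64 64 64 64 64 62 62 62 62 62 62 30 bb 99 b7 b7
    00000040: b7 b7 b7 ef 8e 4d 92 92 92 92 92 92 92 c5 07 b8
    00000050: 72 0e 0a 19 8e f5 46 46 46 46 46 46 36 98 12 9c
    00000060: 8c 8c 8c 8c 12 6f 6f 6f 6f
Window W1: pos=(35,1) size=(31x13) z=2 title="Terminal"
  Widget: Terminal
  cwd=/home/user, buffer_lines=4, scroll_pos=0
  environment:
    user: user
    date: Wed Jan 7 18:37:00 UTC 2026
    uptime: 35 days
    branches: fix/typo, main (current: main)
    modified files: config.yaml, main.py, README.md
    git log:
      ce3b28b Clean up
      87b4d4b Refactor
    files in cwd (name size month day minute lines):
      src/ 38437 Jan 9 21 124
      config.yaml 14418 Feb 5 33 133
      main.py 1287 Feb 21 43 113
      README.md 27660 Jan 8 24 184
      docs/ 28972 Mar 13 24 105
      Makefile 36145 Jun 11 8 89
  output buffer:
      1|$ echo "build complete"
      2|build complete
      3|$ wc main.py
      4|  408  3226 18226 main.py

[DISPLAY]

                    ┏━━━━━━━━━━━━━━━━━━━┓           
                    ┃ HexEd┏━━━━━━━━━━━━━━━━━━━━━━━━
                    ┠──────┃ Terminal               
                    ┃000000┠────────────────────────
                    ┃000000┃$ echo "build complete" 
                    ┃000000┃build complete          
                    ┃000000┃$ wc main.py            
                    ┃000000┃  408  3226 18226 main.p
                    ┃000000┃$ █                     
                    ┃000000┃                        
                    ┃      ┃                        
                    ┃      ┃                        
                    ┃      ┃                        
                    ┃      ┗━━━━━━━━━━━━━━━━━━━━━━━━


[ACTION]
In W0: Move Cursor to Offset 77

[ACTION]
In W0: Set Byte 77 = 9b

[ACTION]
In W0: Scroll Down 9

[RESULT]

                    ┏━━━━━━━━━━━━━━━━━━━┓           
                    ┃ HexEd┏━━━━━━━━━━━━━━━━━━━━━━━━
                    ┠──────┃ Terminal               
                    ┃000000┠────────────────────────
                    ┃      ┃$ echo "build complete" 
                    ┃      ┃build complete          
                    ┃      ┃$ wc main.py            
                    ┃      ┃  408  3226 18226 main.p
                    ┃      ┃$ █                     
                    ┃      ┃                        
                    ┃      ┃                        
                    ┃      ┃                        
                    ┃      ┃                        
                    ┃      ┗━━━━━━━━━━━━━━━━━━━━━━━━


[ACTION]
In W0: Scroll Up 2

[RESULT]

                    ┏━━━━━━━━━━━━━━━━━━━┓           
                    ┃ HexEd┏━━━━━━━━━━━━━━━━━━━━━━━━
                    ┠──────┃ Terminal               
                    ┃000000┠────────────────────────
                    ┃000000┃$ echo "build complete" 
                    ┃000000┃build complete          
                    ┃      ┃$ wc main.py            
                    ┃      ┃  408  3226 18226 main.p
                    ┃      ┃$ █                     
                    ┃      ┃                        
                    ┃      ┃                        
                    ┃      ┃                        
                    ┃      ┃                        
                    ┃      ┗━━━━━━━━━━━━━━━━━━━━━━━━


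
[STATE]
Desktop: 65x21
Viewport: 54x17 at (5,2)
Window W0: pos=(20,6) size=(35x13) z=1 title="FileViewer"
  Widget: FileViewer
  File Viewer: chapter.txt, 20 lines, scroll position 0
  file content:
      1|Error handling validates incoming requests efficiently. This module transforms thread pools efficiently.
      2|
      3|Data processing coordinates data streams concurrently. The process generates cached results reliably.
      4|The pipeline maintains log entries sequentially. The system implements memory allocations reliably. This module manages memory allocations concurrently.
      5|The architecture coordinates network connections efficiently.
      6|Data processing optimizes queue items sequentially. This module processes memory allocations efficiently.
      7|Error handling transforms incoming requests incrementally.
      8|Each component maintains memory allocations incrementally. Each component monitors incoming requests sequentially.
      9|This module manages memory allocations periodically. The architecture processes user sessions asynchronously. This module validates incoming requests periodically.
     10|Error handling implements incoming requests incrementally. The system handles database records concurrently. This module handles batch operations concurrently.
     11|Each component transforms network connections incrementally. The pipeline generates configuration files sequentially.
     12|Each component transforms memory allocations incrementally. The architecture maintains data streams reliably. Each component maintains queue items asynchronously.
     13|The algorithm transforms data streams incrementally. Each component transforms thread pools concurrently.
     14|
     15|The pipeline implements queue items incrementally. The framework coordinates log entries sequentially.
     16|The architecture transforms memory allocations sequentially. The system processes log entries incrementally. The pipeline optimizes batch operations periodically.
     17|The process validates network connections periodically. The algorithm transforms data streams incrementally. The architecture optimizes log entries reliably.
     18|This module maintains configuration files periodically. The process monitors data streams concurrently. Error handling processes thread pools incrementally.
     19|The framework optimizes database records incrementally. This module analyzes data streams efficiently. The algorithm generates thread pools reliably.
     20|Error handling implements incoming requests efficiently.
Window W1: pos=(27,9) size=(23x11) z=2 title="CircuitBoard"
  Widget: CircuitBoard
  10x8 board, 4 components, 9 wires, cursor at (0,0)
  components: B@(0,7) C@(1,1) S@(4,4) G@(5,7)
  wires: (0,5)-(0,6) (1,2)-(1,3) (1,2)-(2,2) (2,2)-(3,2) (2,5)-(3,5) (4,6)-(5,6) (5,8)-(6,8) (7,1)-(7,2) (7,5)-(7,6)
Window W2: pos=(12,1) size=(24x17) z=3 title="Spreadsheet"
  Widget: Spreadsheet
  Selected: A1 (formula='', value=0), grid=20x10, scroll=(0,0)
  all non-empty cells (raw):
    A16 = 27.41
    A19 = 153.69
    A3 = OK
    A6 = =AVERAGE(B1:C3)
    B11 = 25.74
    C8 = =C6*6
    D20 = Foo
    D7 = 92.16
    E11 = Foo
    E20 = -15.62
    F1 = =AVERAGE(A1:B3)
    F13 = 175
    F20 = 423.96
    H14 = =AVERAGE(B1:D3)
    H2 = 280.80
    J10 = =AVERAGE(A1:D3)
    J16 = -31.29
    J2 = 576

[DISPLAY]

       ┃ Spreadsheet          ┃                       
       ┠──────────────────────┨                       
       ┃A1:                   ┃                       
       ┃       A       B      ┃                       
       ┃----------------------┃━━━━━━━━━━━━━━━━━━┓    
       ┃  1      [0]       0  ┃                  ┃    
       ┃  2        0       0  ┃──────────────────┨    
       ┃  3 OK             0  ┃━━━━━━━━━━━━━┓min▲┃    
       ┃  4        0       0  ┃Board        ┃   █┃    
       ┃  5        0       0  ┃─────────────┨ata░┃    
       ┃  6        0       0  ┃ 3 4 5 6 7 8 ┃tri░┃    
       ┃  7        0       0  ┃             ┃net░┃    
       ┃  8        0       0  ┃             ┃ue ░┃    
       ┃  9        0       0  ┃C   · ─ ·    ┃omi░┃    
       ┃ 10        0       0  ┃    │        ┃ry ░┃    
       ┗━━━━━━━━━━━━━━━━━━━━━━┛    ·        ┃loc▼┃    
               ┗━━━━━━┃            │        ┃━━━━┛    


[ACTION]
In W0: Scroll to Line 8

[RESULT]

       ┃ Spreadsheet          ┃                       
       ┠──────────────────────┨                       
       ┃A1:                   ┃                       
       ┃       A       B      ┃                       
       ┃----------------------┃━━━━━━━━━━━━━━━━━━┓    
       ┃  1      [0]       0  ┃                  ┃    
       ┃  2        0       0  ┃──────────────────┨    
       ┃  3 OK             0  ┃━━━━━━━━━━━━━┓ry ▲┃    
       ┃  4        0       0  ┃Board        ┃loc░┃    
       ┃  5        0       0  ┃─────────────┨omi░┃    
       ┃  6        0       0  ┃ 3 4 5 6 7 8 ┃wor░┃    
       ┃  7        0       0  ┃             ┃ory░┃    
       ┃  8        0       0  ┃             ┃ st█┃    
       ┃  9        0       0  ┃C   · ─ ·    ┃   ░┃    
       ┃ 10        0       0  ┃    │        ┃ it░┃    
       ┗━━━━━━━━━━━━━━━━━━━━━━┛    ·        ┃emo▼┃    
               ┗━━━━━━┃            │        ┃━━━━┛    


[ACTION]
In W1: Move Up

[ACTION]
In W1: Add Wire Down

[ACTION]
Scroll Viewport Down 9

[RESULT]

       ┃A1:                   ┃                       
       ┃       A       B      ┃                       
       ┃----------------------┃━━━━━━━━━━━━━━━━━━┓    
       ┃  1      [0]       0  ┃                  ┃    
       ┃  2        0       0  ┃──────────────────┨    
       ┃  3 OK             0  ┃━━━━━━━━━━━━━┓ry ▲┃    
       ┃  4        0       0  ┃Board        ┃loc░┃    
       ┃  5        0       0  ┃─────────────┨omi░┃    
       ┃  6        0       0  ┃ 3 4 5 6 7 8 ┃wor░┃    
       ┃  7        0       0  ┃             ┃ory░┃    
       ┃  8        0       0  ┃             ┃ st█┃    
       ┃  9        0       0  ┃C   · ─ ·    ┃   ░┃    
       ┃ 10        0       0  ┃    │        ┃ it░┃    
       ┗━━━━━━━━━━━━━━━━━━━━━━┛    ·        ┃emo▼┃    
               ┗━━━━━━┃            │        ┃━━━━┛    
                      ┗━━━━━━━━━━━━━━━━━━━━━┛         
                                                      
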